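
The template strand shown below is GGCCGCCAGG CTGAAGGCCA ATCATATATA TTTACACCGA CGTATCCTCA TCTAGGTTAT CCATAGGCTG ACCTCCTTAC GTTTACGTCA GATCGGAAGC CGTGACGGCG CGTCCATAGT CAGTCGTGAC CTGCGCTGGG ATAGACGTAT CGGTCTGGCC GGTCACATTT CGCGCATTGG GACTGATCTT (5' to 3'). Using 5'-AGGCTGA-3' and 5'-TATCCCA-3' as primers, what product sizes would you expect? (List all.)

The forward primer AGGCTGA matches the top strand at positions 8–14, 65–71.
The reverse primer's reverse complement is TGGGATA, matching at positions 137–143.
Each forward site pairs with the reverse site to give a product ending at position 143: sizes 136, 79 bp.

136 bp, 79 bp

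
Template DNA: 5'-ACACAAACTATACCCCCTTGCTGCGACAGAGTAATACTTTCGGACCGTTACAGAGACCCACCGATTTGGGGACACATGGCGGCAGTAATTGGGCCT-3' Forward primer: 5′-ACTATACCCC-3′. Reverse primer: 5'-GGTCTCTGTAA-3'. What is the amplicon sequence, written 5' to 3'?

5'-ACTATACCCCCTTGCTGCGACAGAGTAATACTTTCGGACCGTTACAGAGACC-3'

The forward primer matches the template at positions 7–16.
Taking the reverse complement of GGTCTCTGTAA gives TTACAGAGACC, found at positions 48–58 on the template; the primer anneals here to the top strand with its 3' end pointing upstream.
The product is the template from position 7 through 58 (52 bp).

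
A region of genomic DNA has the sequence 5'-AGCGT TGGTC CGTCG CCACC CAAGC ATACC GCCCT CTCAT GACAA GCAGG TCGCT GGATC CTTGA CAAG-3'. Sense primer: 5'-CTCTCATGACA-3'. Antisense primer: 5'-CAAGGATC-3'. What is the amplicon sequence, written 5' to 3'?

Scanning the template, CTCTCATGACA occurs at positions 34–44; this primer anneals to the bottom strand there with its 3' end pointing downstream.
Taking the reverse complement of CAAGGATC gives GATCCTTG, found at positions 57–64 on the template; the primer anneals here to the top strand with its 3' end pointing upstream.
The product is the template from position 34 through 64 (31 bp).

5'-CTCTCATGACAAGCAGGTCGCTGGATCCTTG-3'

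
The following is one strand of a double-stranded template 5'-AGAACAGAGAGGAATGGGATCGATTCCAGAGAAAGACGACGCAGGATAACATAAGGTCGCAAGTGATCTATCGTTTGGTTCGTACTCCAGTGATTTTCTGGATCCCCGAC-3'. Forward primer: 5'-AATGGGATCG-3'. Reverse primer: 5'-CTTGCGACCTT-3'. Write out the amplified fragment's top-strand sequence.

5'-AATGGGATCGATTCCAGAGAAAGACGACGCAGGATAACATAAGGTCGCAAG-3'

The forward primer matches the template at positions 13–22.
The reverse primer's reverse complement is AAGGTCGCAAG, which matches the template at positions 53–63.
The product is the template from position 13 through 63 (51 bp).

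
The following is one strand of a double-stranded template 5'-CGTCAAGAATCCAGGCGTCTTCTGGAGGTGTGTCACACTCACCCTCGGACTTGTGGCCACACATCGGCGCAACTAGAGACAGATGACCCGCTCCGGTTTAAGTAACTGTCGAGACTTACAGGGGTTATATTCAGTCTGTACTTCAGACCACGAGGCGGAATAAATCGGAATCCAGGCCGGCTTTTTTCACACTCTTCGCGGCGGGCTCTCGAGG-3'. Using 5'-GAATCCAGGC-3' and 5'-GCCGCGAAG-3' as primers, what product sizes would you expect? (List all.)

196 bp, 35 bp

The forward primer GAATCCAGGC matches the top strand at positions 7–16, 168–177.
The reverse primer's reverse complement is CTTCGCGGC, matching at positions 194–202.
Each forward site pairs with the reverse site to give a product ending at position 202: sizes 196, 35 bp.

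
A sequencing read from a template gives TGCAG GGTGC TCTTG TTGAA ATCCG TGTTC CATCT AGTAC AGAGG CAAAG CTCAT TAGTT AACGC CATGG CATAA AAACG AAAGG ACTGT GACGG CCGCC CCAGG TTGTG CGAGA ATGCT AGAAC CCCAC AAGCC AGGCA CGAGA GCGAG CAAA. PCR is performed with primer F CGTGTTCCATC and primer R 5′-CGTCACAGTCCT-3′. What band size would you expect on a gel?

Forward primer CGTGTTCCATC is found on the top strand at positions 24–34.
Taking the reverse complement of CGTCACAGTCCT gives AGGACTGTGACG, found at positions 83–94 on the template; the primer anneals here to the top strand with its 3' end pointing upstream.
Product length = (reverse-primer end) − (forward-primer start) + 1 = 94 − 24 + 1 = 71 bp.

71 bp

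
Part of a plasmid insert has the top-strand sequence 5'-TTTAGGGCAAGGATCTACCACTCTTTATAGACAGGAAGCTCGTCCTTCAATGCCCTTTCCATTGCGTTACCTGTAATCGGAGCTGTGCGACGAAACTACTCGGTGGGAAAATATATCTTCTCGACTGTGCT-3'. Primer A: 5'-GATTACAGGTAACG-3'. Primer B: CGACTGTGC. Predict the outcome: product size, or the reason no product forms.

Primer A (GATTACAGGTAACG) has reverse complement CGTTACCTGTAATC, which matches the top strand at positions 65–78; primer A anneals to the top strand there with its 3' end pointing upstream toward position 65.
Primer B (CGACTGTGC) matches the top strand directly at positions 122–130; it anneals to the bottom strand with its 3' end pointing downstream toward position 130.
The 3' ends diverge (primer A extends toward position 1, primer B toward position 131), so the primers never converge on a shared product.

No product — the primers' 3' ends point away from each other.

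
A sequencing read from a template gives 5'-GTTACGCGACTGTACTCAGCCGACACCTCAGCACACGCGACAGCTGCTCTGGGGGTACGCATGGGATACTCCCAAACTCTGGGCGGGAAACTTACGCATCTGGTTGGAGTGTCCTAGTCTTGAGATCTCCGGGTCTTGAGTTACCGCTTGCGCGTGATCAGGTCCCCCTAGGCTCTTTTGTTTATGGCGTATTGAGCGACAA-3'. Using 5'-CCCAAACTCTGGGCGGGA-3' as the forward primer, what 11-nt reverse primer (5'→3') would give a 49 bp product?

5'-GACTAGGACAC-3'

The forward primer binds at positions 71–88, so a 49 bp product ends at position 71 + 49 − 1 = 119.
The reverse primer anneals to the top strand over positions 109–119, i.e. to GTGTCCTAGTC.
Its sequence written 5'→3' is the reverse complement: GACTAGGACAC.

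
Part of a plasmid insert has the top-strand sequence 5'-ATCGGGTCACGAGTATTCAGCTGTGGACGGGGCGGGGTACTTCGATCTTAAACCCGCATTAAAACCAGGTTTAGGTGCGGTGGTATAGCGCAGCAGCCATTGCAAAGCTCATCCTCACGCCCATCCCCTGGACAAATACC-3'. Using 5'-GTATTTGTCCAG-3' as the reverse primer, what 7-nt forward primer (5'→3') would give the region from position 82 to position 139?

5'-GGTATAG-3'

The reverse primer's reverse complement CTGGACAAATAC matches the template at positions 128–139; the product starts at position 82.
The forward primer is identical to the top strand over positions 82–88: GGTATAG.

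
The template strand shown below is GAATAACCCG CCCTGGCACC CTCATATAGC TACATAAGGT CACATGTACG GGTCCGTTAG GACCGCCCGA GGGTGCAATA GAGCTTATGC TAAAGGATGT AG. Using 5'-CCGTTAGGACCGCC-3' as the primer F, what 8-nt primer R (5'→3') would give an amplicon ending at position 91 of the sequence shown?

The forward primer binds at positions 54–67; the product's 3' end on the top strand is position 91.
The reverse primer anneals to the top strand over positions 84–91, i.e. to CTTATGCT.
Its sequence written 5'→3' is the reverse complement: AGCATAAG.

5'-AGCATAAG-3'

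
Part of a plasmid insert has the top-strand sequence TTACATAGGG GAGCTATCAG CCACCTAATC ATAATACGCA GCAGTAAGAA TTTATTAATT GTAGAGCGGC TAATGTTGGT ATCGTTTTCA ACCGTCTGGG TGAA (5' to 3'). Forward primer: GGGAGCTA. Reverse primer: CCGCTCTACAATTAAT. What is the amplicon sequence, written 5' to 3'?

The forward primer matches the template at positions 9–16.
The reverse primer's reverse complement is ATTAATTGTAGAGCGG, which matches the template at positions 54–69.
The product is the template from position 9 through 69 (61 bp).

5'-GGGAGCTATCAGCCACCTAATCATAATACGCAGCAGTAAGAATTTATTAATTGTAGAGCGG-3'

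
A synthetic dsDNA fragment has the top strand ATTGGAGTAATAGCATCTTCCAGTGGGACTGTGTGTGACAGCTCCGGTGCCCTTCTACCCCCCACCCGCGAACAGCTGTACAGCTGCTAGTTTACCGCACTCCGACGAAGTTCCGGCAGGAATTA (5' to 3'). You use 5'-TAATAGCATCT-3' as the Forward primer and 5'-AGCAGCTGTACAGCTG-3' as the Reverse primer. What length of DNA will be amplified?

81 bp

The forward primer matches the template at positions 8–18.
The reverse primer's reverse complement is CAGCTGTACAGCTGCT, which matches the template at positions 73–88.
Product length = (reverse-primer end) − (forward-primer start) + 1 = 88 − 8 + 1 = 81 bp.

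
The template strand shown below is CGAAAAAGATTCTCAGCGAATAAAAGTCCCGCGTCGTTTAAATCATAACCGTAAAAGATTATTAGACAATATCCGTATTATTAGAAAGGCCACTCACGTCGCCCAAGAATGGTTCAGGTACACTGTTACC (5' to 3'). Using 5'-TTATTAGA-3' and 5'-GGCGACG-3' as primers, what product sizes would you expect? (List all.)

The forward primer TTATTAGA matches the top strand at positions 59–66, 78–85.
The reverse primer's reverse complement is CGTCGCC, matching at positions 97–103.
Each forward site pairs with the reverse site to give a product ending at position 103: sizes 45, 26 bp.

45 bp, 26 bp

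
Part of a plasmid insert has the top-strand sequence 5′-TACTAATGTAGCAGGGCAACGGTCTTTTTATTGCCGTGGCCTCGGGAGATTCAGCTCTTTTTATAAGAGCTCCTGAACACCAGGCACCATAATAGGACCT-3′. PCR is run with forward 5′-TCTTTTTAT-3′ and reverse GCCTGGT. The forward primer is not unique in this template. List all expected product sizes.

The forward primer TCTTTTTAT matches the top strand at positions 23–31, 56–64.
The reverse primer's reverse complement is ACCAGGC, matching at positions 79–85.
Each forward site pairs with the reverse site to give a product ending at position 85: sizes 63, 30 bp.

63 bp, 30 bp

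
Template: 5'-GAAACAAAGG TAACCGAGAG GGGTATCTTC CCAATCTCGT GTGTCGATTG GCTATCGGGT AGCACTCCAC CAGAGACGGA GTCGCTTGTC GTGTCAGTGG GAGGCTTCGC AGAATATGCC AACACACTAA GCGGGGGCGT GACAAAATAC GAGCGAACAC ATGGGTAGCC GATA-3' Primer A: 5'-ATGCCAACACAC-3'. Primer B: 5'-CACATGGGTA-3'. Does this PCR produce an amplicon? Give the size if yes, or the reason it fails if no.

No product — both primers anneal to the same strand and extend in the same direction.

Primer A (ATGCCAACACAC) matches the top strand at positions 116–127 (3' end points downstream).
Primer B (CACATGGGTA) also matches the top strand directly, at positions 158–167 — its reverse complement TACCCATGTG is not present.
Both primers anneal to the bottom strand with 3' ends pointing the same way, so neither can prime synthesis back toward the other.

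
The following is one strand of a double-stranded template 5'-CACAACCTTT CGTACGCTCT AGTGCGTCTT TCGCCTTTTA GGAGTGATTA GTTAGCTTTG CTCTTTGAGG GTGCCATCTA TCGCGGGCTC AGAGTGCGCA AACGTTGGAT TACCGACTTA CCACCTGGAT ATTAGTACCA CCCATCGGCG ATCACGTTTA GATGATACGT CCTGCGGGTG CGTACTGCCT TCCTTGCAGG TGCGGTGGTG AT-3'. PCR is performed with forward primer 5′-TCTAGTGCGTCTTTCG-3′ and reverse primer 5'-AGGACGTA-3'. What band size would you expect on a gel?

Scanning the template, TCTAGTGCGTCTTTCG occurs at positions 18–33; this primer anneals to the bottom strand there with its 3' end pointing downstream.
Taking the reverse complement of AGGACGTA gives TACGTCCT, found at positions 166–173 on the template; the primer anneals here to the top strand with its 3' end pointing upstream.
The product runs from position 18 to position 173, so its length is 173 − 18 + 1 = 156 bp.

156 bp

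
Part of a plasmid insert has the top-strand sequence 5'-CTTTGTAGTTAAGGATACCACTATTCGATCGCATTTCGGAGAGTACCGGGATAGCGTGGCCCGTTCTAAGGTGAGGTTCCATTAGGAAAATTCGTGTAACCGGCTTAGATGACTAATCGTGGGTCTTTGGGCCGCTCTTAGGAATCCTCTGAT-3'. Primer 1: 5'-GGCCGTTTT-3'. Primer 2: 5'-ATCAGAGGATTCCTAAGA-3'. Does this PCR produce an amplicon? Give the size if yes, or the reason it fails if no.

No product — primer 1 has no binding site in the template.

Primer 1 (GGCCGTTTT) does not match the top strand, and its reverse complement AAAACGGCC does not match either.
With no annealing site for primer 1, no amplification occurs.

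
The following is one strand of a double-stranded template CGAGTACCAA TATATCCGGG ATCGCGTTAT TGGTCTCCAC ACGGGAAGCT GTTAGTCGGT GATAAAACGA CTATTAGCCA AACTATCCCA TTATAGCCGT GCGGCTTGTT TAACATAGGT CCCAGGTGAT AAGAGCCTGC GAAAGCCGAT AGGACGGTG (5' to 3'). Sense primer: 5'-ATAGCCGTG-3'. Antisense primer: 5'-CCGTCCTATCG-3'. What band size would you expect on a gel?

The forward primer matches the template at positions 93–101.
The reverse primer's reverse complement is CGATAGGACGG, which matches the template at positions 147–157.
The product runs from position 93 to position 157, so its length is 157 − 93 + 1 = 65 bp.

65 bp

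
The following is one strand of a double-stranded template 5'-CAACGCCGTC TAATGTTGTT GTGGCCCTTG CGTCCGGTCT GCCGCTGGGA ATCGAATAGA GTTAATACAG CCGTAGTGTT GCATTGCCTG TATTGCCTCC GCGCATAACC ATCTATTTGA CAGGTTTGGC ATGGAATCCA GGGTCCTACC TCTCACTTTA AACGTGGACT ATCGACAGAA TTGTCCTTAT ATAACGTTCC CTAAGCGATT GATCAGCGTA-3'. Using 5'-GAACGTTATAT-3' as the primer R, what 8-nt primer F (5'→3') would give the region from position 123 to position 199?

The reverse primer's reverse complement ATATAACGTTC matches the template at positions 189–199; the product starts at position 123.
The forward primer is identical to the top strand over positions 123–130: GGTTTGGC.

5'-GGTTTGGC-3'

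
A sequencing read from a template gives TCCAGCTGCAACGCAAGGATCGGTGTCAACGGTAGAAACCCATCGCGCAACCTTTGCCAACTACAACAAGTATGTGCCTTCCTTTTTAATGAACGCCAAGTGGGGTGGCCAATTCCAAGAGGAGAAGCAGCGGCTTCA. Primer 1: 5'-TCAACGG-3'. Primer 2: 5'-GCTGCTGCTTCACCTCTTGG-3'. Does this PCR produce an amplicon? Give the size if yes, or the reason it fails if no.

Primer 2 (GCTGCTGCTTCACCTCTTGG) does not match the top strand, and its reverse complement CCAAGAGGTGAAGCAGCAGC does not match either.
With no annealing site for primer 2, no amplification occurs.

No product — primer 2 has no binding site in the template.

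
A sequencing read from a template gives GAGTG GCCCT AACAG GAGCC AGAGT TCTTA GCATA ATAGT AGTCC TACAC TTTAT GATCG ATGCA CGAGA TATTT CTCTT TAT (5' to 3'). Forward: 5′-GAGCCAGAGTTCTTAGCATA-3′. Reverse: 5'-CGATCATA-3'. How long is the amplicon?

45 bp

Scanning the template, GAGCCAGAGTTCTTAGCATA occurs at positions 16–35; this primer anneals to the bottom strand there with its 3' end pointing downstream.
The reverse primer's reverse complement is TATGATCG, which matches the template at positions 53–60.
Amplicon spans positions 16–60: 45 bp.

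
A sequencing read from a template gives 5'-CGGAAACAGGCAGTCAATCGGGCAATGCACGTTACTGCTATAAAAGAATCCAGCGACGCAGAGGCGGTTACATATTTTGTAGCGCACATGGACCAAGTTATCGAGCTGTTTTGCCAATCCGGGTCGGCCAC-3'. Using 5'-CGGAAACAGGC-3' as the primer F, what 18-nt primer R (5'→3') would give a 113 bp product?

The forward primer binds at positions 1–11, so a 113 bp product ends at position 1 + 113 − 1 = 113.
The reverse primer anneals to the top strand over positions 96–113, i.e. to AGTTATCGAGCTGTTTTG.
Its sequence written 5'→3' is the reverse complement: CAAAACAGCTCGATAACT.

5'-CAAAACAGCTCGATAACT-3'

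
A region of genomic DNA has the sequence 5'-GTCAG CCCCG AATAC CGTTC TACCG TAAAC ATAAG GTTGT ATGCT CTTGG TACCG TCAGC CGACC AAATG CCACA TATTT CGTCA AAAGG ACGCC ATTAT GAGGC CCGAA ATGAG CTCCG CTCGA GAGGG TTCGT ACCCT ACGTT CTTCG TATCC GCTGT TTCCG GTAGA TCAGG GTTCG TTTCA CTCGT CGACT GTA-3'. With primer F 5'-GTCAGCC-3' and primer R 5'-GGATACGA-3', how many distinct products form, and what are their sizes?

The forward primer GTCAGCC matches the top strand at positions 1–7, 55–61.
The reverse primer's reverse complement is TCGTATCC, matching at positions 148–155.
Each forward site pairs with the reverse site to give a product ending at position 155: sizes 155, 101 bp.

Two products: 155 bp, 101 bp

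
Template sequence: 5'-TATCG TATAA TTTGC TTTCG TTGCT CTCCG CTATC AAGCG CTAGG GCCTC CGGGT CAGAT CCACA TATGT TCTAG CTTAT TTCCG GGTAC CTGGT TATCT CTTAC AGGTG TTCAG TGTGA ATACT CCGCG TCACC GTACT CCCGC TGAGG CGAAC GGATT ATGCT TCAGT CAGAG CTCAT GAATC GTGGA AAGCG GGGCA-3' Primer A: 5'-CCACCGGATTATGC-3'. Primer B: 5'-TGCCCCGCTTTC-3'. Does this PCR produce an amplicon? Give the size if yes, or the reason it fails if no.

No product — primer A has no binding site in the template.

Primer A (CCACCGGATTATGC) does not match the top strand, and its reverse complement GCATAATCCGGTGG does not match either.
With no annealing site for primer A, no amplification occurs.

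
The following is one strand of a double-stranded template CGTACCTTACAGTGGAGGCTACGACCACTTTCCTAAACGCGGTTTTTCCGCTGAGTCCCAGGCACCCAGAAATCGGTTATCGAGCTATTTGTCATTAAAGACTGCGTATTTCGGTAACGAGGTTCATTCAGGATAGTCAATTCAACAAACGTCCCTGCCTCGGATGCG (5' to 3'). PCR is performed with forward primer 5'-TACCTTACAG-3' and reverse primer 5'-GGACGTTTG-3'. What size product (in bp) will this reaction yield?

152 bp

Forward primer TACCTTACAG is found on the top strand at positions 3–12.
The reverse primer's reverse complement is CAAACGTCC, which matches the template at positions 146–154.
The product runs from position 3 to position 154, so its length is 154 − 3 + 1 = 152 bp.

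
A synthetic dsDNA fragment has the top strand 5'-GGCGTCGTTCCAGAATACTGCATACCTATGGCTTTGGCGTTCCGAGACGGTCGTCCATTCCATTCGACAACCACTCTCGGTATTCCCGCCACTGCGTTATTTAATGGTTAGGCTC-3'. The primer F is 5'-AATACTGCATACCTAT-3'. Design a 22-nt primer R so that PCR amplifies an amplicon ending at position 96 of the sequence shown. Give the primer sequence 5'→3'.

5'-CGCAGTGGCGGGAATACCGAGA-3'

The forward primer binds at positions 14–29; the product's 3' end on the top strand is position 96.
The reverse primer anneals to the top strand over positions 75–96, i.e. to TCTCGGTATTCCCGCCACTGCG.
Its sequence written 5'→3' is the reverse complement: CGCAGTGGCGGGAATACCGAGA.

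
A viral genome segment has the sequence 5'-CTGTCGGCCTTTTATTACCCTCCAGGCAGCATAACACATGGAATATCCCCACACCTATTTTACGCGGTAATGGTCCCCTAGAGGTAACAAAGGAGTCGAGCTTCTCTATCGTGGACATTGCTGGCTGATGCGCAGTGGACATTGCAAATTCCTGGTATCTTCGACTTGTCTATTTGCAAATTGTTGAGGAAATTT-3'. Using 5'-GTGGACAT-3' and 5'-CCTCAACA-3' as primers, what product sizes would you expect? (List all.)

79 bp, 55 bp

The forward primer GTGGACAT matches the top strand at positions 111–118, 135–142.
The reverse primer's reverse complement is TGTTGAGG, matching at positions 182–189.
Each forward site pairs with the reverse site to give a product ending at position 189: sizes 79, 55 bp.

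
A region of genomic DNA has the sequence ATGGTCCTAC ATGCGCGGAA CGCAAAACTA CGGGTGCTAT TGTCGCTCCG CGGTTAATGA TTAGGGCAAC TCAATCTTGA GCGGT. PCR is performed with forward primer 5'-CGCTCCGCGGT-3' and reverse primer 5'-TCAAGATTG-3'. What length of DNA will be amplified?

The forward primer matches the template at positions 44–54.
Reverse complement of the reverse primer: CAATCTTGA. This occurs on the top strand at positions 72–80.
Amplicon spans positions 44–80: 37 bp.

37 bp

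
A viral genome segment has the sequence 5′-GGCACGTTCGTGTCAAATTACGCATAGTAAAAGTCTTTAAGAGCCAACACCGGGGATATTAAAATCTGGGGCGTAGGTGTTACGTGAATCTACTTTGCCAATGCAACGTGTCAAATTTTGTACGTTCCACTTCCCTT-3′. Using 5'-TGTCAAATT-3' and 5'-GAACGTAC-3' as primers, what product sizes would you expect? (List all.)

117 bp, 19 bp

The forward primer TGTCAAATT matches the top strand at positions 11–19, 109–117.
The reverse primer's reverse complement is GTACGTTC, matching at positions 120–127.
Each forward site pairs with the reverse site to give a product ending at position 127: sizes 117, 19 bp.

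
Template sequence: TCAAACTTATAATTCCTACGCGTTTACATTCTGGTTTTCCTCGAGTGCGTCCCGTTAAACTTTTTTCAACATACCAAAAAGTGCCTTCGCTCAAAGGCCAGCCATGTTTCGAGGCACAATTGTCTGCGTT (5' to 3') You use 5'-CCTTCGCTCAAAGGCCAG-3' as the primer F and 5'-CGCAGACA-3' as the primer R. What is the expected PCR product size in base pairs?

45 bp

Scanning the template, CCTTCGCTCAAAGGCCAG occurs at positions 84–101; this primer anneals to the bottom strand there with its 3' end pointing downstream.
The reverse primer's reverse complement is TGTCTGCG, which matches the template at positions 121–128.
Amplicon spans positions 84–128: 45 bp.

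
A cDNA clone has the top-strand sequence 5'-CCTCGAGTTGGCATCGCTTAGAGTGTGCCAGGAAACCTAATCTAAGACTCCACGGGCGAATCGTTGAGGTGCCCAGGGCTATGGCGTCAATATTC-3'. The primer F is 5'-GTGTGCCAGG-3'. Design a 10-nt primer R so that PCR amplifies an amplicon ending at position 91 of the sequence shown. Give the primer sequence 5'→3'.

5'-ATTGACGCCA-3'

The forward primer binds at positions 23–32; the product's 3' end on the top strand is position 91.
The reverse primer anneals to the top strand over positions 82–91, i.e. to TGGCGTCAAT.
Its sequence written 5'→3' is the reverse complement: ATTGACGCCA.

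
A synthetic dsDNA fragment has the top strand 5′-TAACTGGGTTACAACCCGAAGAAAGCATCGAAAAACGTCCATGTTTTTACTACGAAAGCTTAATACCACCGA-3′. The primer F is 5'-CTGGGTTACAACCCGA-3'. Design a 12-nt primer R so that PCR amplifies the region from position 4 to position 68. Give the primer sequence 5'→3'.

The product's 3' end on the top strand is position 68.
The reverse primer anneals to the top strand over positions 57–68, i.e. to AGCTTAATACCA.
Its sequence written 5'→3' is the reverse complement: TGGTATTAAGCT.

5'-TGGTATTAAGCT-3'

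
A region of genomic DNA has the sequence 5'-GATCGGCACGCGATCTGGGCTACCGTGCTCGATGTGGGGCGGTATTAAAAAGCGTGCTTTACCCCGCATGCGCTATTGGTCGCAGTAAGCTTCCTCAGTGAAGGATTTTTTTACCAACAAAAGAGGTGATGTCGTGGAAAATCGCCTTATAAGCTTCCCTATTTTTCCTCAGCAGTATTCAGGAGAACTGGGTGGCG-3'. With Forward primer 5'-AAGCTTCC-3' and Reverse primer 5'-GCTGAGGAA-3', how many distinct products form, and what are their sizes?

The forward primer AAGCTTCC matches the top strand at positions 87–94, 151–158.
The reverse primer's reverse complement is TTCCTCAGC, matching at positions 165–173.
Each forward site pairs with the reverse site to give a product ending at position 173: sizes 87, 23 bp.

Two products: 87 bp, 23 bp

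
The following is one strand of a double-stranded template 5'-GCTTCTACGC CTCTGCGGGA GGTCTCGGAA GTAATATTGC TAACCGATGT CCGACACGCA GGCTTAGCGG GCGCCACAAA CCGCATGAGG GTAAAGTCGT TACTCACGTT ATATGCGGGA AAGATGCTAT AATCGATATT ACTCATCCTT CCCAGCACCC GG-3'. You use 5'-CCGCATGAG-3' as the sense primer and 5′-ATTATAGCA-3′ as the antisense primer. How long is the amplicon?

53 bp

Scanning the template, CCGCATGAG occurs at positions 81–89; this primer anneals to the bottom strand there with its 3' end pointing downstream.
Taking the reverse complement of ATTATAGCA gives TGCTATAAT, found at positions 125–133 on the template; the primer anneals here to the top strand with its 3' end pointing upstream.
Product length = (reverse-primer end) − (forward-primer start) + 1 = 133 − 81 + 1 = 53 bp.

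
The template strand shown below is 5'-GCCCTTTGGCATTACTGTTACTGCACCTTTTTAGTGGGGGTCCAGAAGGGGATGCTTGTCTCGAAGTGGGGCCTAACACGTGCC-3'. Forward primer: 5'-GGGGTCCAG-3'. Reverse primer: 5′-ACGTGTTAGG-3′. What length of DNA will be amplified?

The forward primer matches the template at positions 37–45.
Reverse complement of the reverse primer: CCTAACACGT. This occurs on the top strand at positions 72–81.
Amplicon spans positions 37–81: 45 bp.

45 bp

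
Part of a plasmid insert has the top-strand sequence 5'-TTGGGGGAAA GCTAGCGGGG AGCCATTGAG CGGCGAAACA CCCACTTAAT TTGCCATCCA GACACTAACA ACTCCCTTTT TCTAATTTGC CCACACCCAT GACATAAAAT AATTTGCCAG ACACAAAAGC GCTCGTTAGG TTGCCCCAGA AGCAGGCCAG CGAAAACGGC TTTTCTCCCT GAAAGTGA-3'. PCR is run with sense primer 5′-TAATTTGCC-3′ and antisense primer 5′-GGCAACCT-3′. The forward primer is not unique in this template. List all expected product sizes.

99 bp, 63 bp, 36 bp

The forward primer TAATTTGCC matches the top strand at positions 47–55, 83–91, 110–118.
The reverse primer's reverse complement is AGGTTGCC, matching at positions 138–145.
Each forward site pairs with the reverse site to give a product ending at position 145: sizes 99, 63, 36 bp.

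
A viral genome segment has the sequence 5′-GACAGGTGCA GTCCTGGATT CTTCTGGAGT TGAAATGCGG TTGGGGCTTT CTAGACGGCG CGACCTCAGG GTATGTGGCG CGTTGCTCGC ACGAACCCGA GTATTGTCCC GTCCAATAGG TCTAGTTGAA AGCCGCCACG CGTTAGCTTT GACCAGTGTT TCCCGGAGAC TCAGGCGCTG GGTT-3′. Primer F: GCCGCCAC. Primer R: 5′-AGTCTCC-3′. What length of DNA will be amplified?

40 bp

The forward primer matches the template at positions 132–139.
Taking the reverse complement of AGTCTCC gives GGAGACT, found at positions 165–171 on the template; the primer anneals here to the top strand with its 3' end pointing upstream.
Amplicon spans positions 132–171: 40 bp.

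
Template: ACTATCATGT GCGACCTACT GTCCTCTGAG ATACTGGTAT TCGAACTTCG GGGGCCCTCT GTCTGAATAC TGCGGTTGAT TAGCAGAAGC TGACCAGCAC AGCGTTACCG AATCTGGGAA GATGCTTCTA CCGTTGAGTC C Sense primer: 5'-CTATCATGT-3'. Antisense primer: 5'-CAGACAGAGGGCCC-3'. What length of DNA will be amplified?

Forward primer CTATCATGT is found on the top strand at positions 2–10.
Taking the reverse complement of CAGACAGAGGGCCC gives GGGCCCTCTGTCTG, found at positions 52–65 on the template; the primer anneals here to the top strand with its 3' end pointing upstream.
The product runs from position 2 to position 65, so its length is 65 − 2 + 1 = 64 bp.

64 bp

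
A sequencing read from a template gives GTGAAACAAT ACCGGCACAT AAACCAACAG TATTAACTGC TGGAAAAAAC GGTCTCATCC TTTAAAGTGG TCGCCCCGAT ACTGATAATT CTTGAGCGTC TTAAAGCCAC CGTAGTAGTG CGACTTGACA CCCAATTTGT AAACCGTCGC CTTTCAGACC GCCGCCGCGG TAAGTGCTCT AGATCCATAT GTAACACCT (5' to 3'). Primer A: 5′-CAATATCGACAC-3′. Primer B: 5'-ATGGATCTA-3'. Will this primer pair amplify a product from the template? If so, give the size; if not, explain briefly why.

No product — primer A has no binding site in the template.

Primer A (CAATATCGACAC) does not match the top strand, and its reverse complement GTGTCGATATTG does not match either.
With no annealing site for primer A, no amplification occurs.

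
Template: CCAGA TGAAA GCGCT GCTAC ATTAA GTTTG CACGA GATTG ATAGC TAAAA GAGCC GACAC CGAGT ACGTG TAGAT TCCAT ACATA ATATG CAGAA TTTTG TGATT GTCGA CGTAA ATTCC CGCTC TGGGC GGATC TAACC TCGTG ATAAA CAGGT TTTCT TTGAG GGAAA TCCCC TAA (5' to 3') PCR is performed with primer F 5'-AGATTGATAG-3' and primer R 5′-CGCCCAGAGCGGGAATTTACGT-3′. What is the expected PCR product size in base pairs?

97 bp

Forward primer AGATTGATAG is found on the top strand at positions 35–44.
Taking the reverse complement of CGCCCAGAGCGGGAATTTACGT gives ACGTAAATTCCCGCTCTGGGCG, found at positions 110–131 on the template; the primer anneals here to the top strand with its 3' end pointing upstream.
Product length = (reverse-primer end) − (forward-primer start) + 1 = 131 − 35 + 1 = 97 bp.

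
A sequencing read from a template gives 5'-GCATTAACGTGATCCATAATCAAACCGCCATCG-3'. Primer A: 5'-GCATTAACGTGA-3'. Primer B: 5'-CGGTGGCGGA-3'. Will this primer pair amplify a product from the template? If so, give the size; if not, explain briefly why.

No product — primer B has no binding site in the template.

Primer B (CGGTGGCGGA) does not match the top strand, and its reverse complement TCCGCCACCG does not match either.
With no annealing site for primer B, no amplification occurs.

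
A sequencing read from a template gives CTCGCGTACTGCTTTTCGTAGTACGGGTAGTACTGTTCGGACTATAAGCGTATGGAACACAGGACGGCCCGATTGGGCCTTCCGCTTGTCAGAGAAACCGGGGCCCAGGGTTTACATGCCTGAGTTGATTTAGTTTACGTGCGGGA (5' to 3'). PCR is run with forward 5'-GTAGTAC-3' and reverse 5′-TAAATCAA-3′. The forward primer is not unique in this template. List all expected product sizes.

The forward primer GTAGTAC matches the top strand at positions 18–24, 27–33.
The reverse primer's reverse complement is TTGATTTA, matching at positions 125–132.
Each forward site pairs with the reverse site to give a product ending at position 132: sizes 115, 106 bp.

115 bp, 106 bp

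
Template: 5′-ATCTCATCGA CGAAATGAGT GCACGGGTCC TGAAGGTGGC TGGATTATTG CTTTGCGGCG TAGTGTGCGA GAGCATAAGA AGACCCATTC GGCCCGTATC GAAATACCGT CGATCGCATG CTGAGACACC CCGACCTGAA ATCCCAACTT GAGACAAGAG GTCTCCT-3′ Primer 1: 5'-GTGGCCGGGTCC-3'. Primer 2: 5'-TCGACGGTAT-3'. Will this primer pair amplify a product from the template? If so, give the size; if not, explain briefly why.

Primer 1 (GTGGCCGGGTCC) does not match the top strand, and its reverse complement GGACCCGGCCAC does not match either.
With no annealing site for primer 1, no amplification occurs.

No product — primer 1 has no binding site in the template.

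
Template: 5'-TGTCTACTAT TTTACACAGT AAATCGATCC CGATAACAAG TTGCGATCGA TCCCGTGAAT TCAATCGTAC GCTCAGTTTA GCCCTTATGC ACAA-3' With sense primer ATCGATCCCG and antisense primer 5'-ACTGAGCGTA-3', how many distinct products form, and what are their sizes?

The forward primer ATCGATCCCG matches the top strand at positions 23–32, 46–55.
The reverse primer's reverse complement is TACGCTCAGT, matching at positions 68–77.
Each forward site pairs with the reverse site to give a product ending at position 77: sizes 55, 32 bp.

Two products: 55 bp, 32 bp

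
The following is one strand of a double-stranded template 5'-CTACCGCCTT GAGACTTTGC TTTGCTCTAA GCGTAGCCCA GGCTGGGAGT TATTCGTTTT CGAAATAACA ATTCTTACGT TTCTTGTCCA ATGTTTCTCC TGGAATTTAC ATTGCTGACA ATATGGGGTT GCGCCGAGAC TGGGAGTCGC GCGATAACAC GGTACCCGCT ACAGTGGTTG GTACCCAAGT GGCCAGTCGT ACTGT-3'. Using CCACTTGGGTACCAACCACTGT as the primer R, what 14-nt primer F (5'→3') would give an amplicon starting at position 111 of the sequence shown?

5'-ATTGCTGACAATAT-3'

The reverse primer's reverse complement ACAGTGGTTGGTACCCAAGTGG matches the template at positions 171–192; the product starts at position 111.
The forward primer is identical to the top strand over positions 111–124: ATTGCTGACAATAT.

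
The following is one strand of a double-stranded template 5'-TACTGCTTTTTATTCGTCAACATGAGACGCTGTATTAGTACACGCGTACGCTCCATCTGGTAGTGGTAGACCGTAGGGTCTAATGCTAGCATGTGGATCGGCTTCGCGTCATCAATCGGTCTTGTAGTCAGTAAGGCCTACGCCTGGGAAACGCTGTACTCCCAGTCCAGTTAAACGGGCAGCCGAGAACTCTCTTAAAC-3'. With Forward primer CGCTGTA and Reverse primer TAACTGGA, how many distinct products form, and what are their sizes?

The forward primer CGCTGTA matches the top strand at positions 28–34, 152–158.
The reverse primer's reverse complement is TCCAGTTA, matching at positions 166–173.
Each forward site pairs with the reverse site to give a product ending at position 173: sizes 146, 22 bp.

Two products: 146 bp, 22 bp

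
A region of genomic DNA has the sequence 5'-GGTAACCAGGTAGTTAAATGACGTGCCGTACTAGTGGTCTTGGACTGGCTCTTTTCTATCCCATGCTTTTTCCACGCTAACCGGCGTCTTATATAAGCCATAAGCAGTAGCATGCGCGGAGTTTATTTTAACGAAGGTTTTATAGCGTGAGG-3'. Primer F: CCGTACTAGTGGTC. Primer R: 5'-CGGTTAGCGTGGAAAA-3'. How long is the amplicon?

The forward primer matches the template at positions 26–39.
Taking the reverse complement of CGGTTAGCGTGGAAAA gives TTTTCCACGCTAACCG, found at positions 68–83 on the template; the primer anneals here to the top strand with its 3' end pointing upstream.
Product length = (reverse-primer end) − (forward-primer start) + 1 = 83 − 26 + 1 = 58 bp.

58 bp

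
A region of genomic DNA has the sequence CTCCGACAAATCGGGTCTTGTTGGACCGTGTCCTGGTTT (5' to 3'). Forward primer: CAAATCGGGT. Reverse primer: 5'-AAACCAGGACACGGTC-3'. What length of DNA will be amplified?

33 bp

Forward primer CAAATCGGGT is found on the top strand at positions 7–16.
The reverse primer's reverse complement is GACCGTGTCCTGGTTT, which matches the template at positions 24–39.
Product length = (reverse-primer end) − (forward-primer start) + 1 = 39 − 7 + 1 = 33 bp.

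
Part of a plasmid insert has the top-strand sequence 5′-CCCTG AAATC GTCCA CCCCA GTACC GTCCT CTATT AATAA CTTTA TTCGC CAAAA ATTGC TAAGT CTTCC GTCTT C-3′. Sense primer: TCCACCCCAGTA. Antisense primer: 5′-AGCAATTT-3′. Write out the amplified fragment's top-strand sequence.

5'-TCCACCCCAGTACCGTCCTCTATTAATAACTTTATTCGCCAAAAATTGCT-3'

The forward primer matches the template at positions 12–23.
The reverse primer's reverse complement is AAATTGCT, which matches the template at positions 54–61.
The product is the template from position 12 through 61 (50 bp).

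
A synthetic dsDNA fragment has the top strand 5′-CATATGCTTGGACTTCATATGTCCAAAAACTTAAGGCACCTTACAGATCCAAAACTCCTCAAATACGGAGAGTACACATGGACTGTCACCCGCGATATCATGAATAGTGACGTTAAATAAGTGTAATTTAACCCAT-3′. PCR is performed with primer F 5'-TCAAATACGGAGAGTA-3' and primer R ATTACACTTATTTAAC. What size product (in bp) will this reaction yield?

Forward primer TCAAATACGGAGAGTA is found on the top strand at positions 59–74.
Reverse complement of the reverse primer: GTTAAATAAGTGTAAT. This occurs on the top strand at positions 112–127.
Amplicon spans positions 59–127: 69 bp.

69 bp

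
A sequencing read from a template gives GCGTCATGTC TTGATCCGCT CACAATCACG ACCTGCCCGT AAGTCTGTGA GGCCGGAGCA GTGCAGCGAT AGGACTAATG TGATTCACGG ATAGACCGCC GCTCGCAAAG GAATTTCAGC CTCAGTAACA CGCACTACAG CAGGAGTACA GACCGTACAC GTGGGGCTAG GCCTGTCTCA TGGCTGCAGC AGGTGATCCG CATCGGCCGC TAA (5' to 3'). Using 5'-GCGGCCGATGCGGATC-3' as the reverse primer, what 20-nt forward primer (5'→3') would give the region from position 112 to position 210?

The reverse primer's reverse complement GATCCGCATCGGCCGC matches the template at positions 195–210; the product starts at position 112.
The forward primer is identical to the top strand over positions 112–131: AATTTCAGCCTCAGTAACAC.

5'-AATTTCAGCCTCAGTAACAC-3'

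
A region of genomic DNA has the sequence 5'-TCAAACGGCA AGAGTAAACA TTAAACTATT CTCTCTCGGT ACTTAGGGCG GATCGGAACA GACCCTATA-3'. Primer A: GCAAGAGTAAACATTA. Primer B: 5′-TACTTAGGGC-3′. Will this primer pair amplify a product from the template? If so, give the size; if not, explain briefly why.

No product — both primers anneal to the same strand and extend in the same direction.

Primer A (GCAAGAGTAAACATTA) matches the top strand at positions 8–23 (3' end points downstream).
Primer B (TACTTAGGGC) also matches the top strand directly, at positions 40–49 — its reverse complement GCCCTAAGTA is not present.
Both primers anneal to the bottom strand with 3' ends pointing the same way, so neither can prime synthesis back toward the other.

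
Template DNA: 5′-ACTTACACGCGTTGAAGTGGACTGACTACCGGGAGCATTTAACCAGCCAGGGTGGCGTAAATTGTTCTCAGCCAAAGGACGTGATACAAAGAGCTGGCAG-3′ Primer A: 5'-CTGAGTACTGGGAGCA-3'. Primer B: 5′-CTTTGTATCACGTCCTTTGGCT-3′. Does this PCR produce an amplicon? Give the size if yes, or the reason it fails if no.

Primer A (CTGAGTACTGGGAGCA) does not match the top strand, and its reverse complement TGCTCCCAGTACTCAG does not match either.
With no annealing site for primer A, no amplification occurs.

No product — primer A has no binding site in the template.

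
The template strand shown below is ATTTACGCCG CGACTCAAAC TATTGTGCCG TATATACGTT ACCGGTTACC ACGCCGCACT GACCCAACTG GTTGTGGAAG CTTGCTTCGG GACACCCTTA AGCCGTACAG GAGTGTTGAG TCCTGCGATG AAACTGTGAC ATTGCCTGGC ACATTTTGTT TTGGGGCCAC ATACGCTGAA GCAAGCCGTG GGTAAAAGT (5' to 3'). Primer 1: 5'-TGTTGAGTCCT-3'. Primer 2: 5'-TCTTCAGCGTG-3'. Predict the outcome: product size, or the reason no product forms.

No product — primer 2 has no binding site in the template.

Primer 2 (TCTTCAGCGTG) does not match the top strand, and its reverse complement CACGCTGAAGA does not match either.
With no annealing site for primer 2, no amplification occurs.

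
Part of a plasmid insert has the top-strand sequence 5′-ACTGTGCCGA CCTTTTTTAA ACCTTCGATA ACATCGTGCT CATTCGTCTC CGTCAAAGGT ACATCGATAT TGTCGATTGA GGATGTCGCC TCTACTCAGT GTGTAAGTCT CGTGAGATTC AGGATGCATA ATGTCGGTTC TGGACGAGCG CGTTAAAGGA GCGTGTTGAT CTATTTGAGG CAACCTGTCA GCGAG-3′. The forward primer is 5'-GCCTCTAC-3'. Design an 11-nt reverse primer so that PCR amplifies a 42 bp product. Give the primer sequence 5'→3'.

5'-ATGCATCCTGA-3'

The forward primer binds at positions 88–95, so a 42 bp product ends at position 88 + 42 − 1 = 129.
The reverse primer anneals to the top strand over positions 119–129, i.e. to TCAGGATGCAT.
Its sequence written 5'→3' is the reverse complement: ATGCATCCTGA.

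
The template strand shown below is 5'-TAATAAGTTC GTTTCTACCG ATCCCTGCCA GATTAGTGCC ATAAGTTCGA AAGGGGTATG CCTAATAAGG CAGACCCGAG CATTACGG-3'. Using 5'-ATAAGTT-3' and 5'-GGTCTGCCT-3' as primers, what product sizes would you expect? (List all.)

The forward primer ATAAGTT matches the top strand at positions 3–9, 41–47.
The reverse primer's reverse complement is AGGCAGACC, matching at positions 68–76.
Each forward site pairs with the reverse site to give a product ending at position 76: sizes 74, 36 bp.

74 bp, 36 bp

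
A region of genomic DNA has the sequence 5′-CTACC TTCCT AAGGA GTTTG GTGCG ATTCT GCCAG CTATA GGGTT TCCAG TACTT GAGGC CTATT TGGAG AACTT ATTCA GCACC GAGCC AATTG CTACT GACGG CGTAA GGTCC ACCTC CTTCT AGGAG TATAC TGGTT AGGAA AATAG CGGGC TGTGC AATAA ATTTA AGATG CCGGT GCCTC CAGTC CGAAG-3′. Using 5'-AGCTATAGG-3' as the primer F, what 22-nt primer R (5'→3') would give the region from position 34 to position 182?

The product's 3' end on the top strand is position 182.
The reverse primer anneals to the top strand over positions 161–182, i.e. to AATAAATTTAAGATGCCGGTGC.
Its sequence written 5'→3' is the reverse complement: GCACCGGCATCTTAAATTTATT.

5'-GCACCGGCATCTTAAATTTATT-3'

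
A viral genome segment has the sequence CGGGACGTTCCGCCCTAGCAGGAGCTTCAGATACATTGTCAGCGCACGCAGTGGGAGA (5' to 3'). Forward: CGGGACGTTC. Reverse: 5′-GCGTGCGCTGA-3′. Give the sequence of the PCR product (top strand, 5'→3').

Forward primer CGGGACGTTC is found on the top strand at positions 1–10.
Reverse complement of the reverse primer: TCAGCGCACGC. This occurs on the top strand at positions 39–49.
The product is the template from position 1 through 49 (49 bp).

5'-CGGGACGTTCCGCCCTAGCAGGAGCTTCAGATACATTGTCAGCGCACGC-3'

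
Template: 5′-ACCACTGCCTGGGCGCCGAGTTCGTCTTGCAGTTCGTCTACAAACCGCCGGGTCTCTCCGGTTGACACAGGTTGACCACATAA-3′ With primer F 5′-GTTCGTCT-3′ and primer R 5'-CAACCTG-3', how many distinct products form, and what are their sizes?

Two products: 55 bp, 43 bp

The forward primer GTTCGTCT matches the top strand at positions 20–27, 32–39.
The reverse primer's reverse complement is CAGGTTG, matching at positions 68–74.
Each forward site pairs with the reverse site to give a product ending at position 74: sizes 55, 43 bp.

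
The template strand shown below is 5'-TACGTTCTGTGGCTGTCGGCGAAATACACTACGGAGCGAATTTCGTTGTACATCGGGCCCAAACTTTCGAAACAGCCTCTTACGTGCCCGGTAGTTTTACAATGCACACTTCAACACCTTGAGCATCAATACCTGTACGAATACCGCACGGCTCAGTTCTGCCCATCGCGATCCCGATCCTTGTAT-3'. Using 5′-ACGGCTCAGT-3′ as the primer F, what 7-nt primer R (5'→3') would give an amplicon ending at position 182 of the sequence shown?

5'-AAGGATC-3'

The forward primer binds at positions 148–157; the product's 3' end on the top strand is position 182.
The reverse primer anneals to the top strand over positions 176–182, i.e. to GATCCTT.
Its sequence written 5'→3' is the reverse complement: AAGGATC.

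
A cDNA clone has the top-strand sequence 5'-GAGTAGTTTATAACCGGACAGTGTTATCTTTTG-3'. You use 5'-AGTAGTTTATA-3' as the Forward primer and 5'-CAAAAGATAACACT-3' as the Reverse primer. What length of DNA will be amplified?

32 bp

Forward primer AGTAGTTTATA is found on the top strand at positions 2–12.
The reverse primer's reverse complement is AGTGTTATCTTTTG, which matches the template at positions 20–33.
The product runs from position 2 to position 33, so its length is 33 − 2 + 1 = 32 bp.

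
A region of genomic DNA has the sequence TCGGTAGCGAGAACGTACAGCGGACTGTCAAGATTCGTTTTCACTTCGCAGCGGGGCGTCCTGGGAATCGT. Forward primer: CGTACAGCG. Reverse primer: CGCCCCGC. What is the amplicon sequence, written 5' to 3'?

Forward primer CGTACAGCG is found on the top strand at positions 14–22.
The reverse primer's reverse complement is GCGGGGCG, which matches the template at positions 51–58.
The product is the template from position 14 through 58 (45 bp).

5'-CGTACAGCGGACTGTCAAGATTCGTTTTCACTTCGCAGCGGGGCG-3'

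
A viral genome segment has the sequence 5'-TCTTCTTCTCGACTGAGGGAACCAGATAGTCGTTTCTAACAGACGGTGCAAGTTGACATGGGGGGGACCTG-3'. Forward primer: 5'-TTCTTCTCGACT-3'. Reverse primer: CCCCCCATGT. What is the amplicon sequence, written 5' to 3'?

Scanning the template, TTCTTCTCGACT occurs at positions 3–14; this primer anneals to the bottom strand there with its 3' end pointing downstream.
The reverse primer's reverse complement is ACATGGGGGG, which matches the template at positions 56–65.
The product is the template from position 3 through 65 (63 bp).

5'-TTCTTCTCGACTGAGGGAACCAGATAGTCGTTTCTAACAGACGGTGCAAGTTGACATGGGGGG-3'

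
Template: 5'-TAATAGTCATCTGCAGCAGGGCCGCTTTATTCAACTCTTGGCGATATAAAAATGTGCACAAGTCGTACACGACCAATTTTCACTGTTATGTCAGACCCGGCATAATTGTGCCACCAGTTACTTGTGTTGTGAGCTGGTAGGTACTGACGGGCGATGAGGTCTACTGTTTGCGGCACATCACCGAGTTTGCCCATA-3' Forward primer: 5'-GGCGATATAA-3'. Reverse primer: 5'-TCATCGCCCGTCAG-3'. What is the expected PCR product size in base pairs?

Scanning the template, GGCGATATAA occurs at positions 40–49; this primer anneals to the bottom strand there with its 3' end pointing downstream.
Taking the reverse complement of TCATCGCCCGTCAG gives CTGACGGGCGATGA, found at positions 144–157 on the template; the primer anneals here to the top strand with its 3' end pointing upstream.
Product length = (reverse-primer end) − (forward-primer start) + 1 = 157 − 40 + 1 = 118 bp.

118 bp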